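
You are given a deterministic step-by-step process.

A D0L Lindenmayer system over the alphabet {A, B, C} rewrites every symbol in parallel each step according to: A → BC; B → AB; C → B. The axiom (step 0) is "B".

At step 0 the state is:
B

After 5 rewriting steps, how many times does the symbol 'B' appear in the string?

t=0: B
t=1: AB
t=2: BCAB
t=3: ABBBCAB
t=4: BCABABABBBCAB
t=5: ABBBCABBCABBCABABABBBCAB

13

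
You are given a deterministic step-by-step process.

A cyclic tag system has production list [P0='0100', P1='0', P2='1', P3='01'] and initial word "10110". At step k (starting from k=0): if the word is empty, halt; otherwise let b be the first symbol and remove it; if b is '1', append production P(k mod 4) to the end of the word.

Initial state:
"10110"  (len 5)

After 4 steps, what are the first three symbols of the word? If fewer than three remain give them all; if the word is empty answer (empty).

001

[0] "10110"  (len 5)
[1] "01100100"  (len 8)
[2] "1100100"  (len 7)
[3] "1001001"  (len 7)
[4] "00100101"  (len 8)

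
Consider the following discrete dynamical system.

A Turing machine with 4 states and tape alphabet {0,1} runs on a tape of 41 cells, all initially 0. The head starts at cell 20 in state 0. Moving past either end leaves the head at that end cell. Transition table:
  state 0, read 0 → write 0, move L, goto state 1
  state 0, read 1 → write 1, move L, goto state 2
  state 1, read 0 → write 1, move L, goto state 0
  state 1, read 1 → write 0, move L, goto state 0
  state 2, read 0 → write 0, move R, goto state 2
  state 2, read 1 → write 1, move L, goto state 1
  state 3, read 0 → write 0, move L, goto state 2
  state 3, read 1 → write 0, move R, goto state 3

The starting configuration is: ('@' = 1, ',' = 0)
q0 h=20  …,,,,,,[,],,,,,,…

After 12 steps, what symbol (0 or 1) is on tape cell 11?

1

0) q0 h=20  …,,,,,,[,],,,,,,…
1) q1 h=19  …,,,,,,[,],,,,,,…
2) q0 h=18  …,,,,,,[,]@,,,,,…
3) q1 h=17  …,,,,,,[,],@,,,,…
4) q0 h=16  …,,,,,,[,]@,@,,,…
5) q1 h=15  …,,,,,,[,],@,@,,…
6) q0 h=14  …,,,,,,[,]@,@,@,…
7) q1 h=13  …,,,,,,[,],@,@,@…
8) q0 h=12  …,,,,,,[,]@,@,@,…
9) q1 h=11  …,,,,,,[,],@,@,@…
10) q0 h=10  …,,,,,,[,]@,@,@,…
11) q1 h= 9  …,,,,,,[,],@,@,@…
12) q0 h= 8  …,,,,,,[,]@,@,@,…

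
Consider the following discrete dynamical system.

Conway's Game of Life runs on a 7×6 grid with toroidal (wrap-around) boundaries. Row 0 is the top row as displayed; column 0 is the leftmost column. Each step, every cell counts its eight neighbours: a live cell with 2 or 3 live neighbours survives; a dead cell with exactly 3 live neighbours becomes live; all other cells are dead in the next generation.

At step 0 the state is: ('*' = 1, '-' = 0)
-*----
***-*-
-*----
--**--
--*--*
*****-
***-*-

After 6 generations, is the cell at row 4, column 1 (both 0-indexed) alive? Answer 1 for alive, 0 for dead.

t=0: -*----
***-*-
-*----
--**--
--*--*
*****-
***-*-
t=1: ------
*-*---
*-----
-***--
*----*
----*-
----*-
t=2: ------
-*----
*--*--
-**--*
******
----*-
------
t=3: ------
------
*-----
------
------
***-*-
------
t=4: ------
------
------
------
-*----
-*----
-*----
t=5: ------
------
------
------
------
***---
------
t=6: ------
------
------
------
-*----
-*----
-*----

1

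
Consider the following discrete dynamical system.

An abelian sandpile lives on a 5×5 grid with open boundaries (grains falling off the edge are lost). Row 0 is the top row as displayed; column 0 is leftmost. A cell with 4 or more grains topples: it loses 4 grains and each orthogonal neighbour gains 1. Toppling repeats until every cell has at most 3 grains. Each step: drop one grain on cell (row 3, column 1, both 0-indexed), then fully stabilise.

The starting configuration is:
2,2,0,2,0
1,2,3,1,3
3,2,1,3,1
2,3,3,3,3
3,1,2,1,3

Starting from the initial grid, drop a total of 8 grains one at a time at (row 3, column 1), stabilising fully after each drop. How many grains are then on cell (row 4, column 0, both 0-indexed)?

k=0  2,2,0,2,0
1,2,3,1,3
3,2,1,3,1
2,3,3,3,3
3,1,2,1,3
k=1  2,2,0,2,0
1,2,3,2,3
3,3,3,0,3
3,1,1,2,1
3,2,3,3,0
k=2  2,2,0,2,0
1,2,3,2,3
3,3,3,0,3
3,2,1,2,1
3,2,3,3,0
k=3  2,2,0,2,0
1,2,3,2,3
3,3,3,0,3
3,3,1,2,1
3,2,3,3,0
k=4  2,3,1,2,0
3,1,1,3,3
2,0,3,2,3
3,1,2,0,2
1,2,2,1,1
k=5  2,3,1,2,0
3,1,1,3,3
2,0,3,2,3
3,2,2,0,2
1,2,2,1,1
k=6  2,3,1,2,0
3,1,1,3,3
2,0,3,2,3
3,3,2,0,2
1,2,2,1,1
k=7  2,3,1,2,0
3,1,1,3,3
3,1,3,2,3
0,1,3,0,2
2,3,2,1,1
k=8  2,3,1,2,0
3,1,1,3,3
3,1,3,2,3
0,2,3,0,2
2,3,2,1,1

2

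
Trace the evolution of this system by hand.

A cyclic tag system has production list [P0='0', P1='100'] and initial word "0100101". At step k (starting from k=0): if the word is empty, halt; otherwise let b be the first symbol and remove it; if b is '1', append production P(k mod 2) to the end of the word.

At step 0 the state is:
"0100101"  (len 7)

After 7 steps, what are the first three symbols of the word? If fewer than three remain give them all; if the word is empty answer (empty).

0) "0100101"  (len 7)
1) "100101"  (len 6)
2) "00101100"  (len 8)
3) "0101100"  (len 7)
4) "101100"  (len 6)
5) "011000"  (len 6)
6) "11000"  (len 5)
7) "10000"  (len 5)

100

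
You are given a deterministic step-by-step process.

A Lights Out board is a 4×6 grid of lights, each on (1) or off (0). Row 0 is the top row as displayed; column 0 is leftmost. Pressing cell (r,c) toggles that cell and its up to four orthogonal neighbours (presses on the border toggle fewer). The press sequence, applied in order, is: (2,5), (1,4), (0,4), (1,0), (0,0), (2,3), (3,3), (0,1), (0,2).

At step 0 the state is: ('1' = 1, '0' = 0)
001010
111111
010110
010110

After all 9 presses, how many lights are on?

t=0: 001010
111111
010110
010110
t=1: 001010
111110
010101
010111
t=2: 001000
111001
010111
010111
t=3: 001111
111011
010111
010111
t=4: 101111
001011
110111
010111
t=5: 011111
101011
110111
010111
t=6: 011111
101111
111001
010011
t=7: 011111
101111
111101
011101
t=8: 100111
111111
111101
011101
t=9: 111011
110111
111101
011101

19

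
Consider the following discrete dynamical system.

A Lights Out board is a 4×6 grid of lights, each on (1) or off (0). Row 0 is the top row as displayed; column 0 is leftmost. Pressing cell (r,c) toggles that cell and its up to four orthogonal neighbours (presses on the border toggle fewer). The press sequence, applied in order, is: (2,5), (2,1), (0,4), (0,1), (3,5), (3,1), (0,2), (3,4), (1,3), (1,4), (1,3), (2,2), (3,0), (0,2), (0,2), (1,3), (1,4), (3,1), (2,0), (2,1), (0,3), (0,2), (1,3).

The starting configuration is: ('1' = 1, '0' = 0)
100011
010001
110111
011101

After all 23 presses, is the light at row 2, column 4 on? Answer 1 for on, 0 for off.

k=0  100011
010001
110111
011101
k=1  100011
010000
110100
011100
k=2  100011
000000
001100
001100
k=3  100100
000010
001100
001100
k=4  011100
010010
001100
001100
k=5  011100
010010
001101
001111
k=6  011100
010010
011101
110111
k=7  000000
011010
011101
110111
k=8  000000
011010
011111
110000
k=9  000100
010100
011011
110000
k=10  000110
010011
011001
110000
k=11  000010
011101
011101
110000
k=12  000010
010101
000001
111000
k=13  000010
010101
100001
001000
k=14  011110
011101
100001
001000
k=15  000010
010101
100001
001000
k=16  000110
011011
100101
001000
k=17  000100
011100
100111
001000
k=18  000100
011100
110111
110000
k=19  000100
111100
000111
010000
k=20  000100
101100
111111
000000
k=21  001010
101000
111111
000000
k=22  010110
100000
111111
000000
k=23  010010
101110
111011
000000

1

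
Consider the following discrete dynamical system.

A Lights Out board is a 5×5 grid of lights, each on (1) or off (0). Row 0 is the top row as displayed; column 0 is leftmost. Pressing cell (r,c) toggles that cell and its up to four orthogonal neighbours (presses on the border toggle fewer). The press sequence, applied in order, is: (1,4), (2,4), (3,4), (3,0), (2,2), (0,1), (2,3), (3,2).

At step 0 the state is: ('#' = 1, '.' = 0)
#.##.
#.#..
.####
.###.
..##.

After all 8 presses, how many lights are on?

t=0: #.##.
#.#..
.####
.###.
..##.
t=1: #.###
#.###
.###.
.###.
..##.
t=2: #.###
#.##.
.##.#
.####
..##.
t=3: #.###
#.##.
.##..
.##..
..###
t=4: #.###
#.##.
###..
#.#..
#.###
t=5: #.###
#..#.
#..#.
#....
#.###
t=6: .#.##
##.#.
#..#.
#....
#.###
t=7: .#.##
##...
#.#.#
#..#.
#.###
t=8: .#.##
##...
#...#
###..
#..##

13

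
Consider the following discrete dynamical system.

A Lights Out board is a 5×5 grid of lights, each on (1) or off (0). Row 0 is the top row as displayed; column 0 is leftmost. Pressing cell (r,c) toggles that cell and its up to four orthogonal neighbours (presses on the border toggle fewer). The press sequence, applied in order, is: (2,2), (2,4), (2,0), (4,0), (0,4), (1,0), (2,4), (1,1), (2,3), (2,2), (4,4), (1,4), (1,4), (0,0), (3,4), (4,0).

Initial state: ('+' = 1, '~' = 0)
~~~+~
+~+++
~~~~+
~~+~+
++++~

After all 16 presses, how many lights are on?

11

t=0: ~~~+~
+~+++
~~~~+
~~+~+
++++~
t=1: ~~~+~
+~~++
~++++
~~~~+
++++~
t=2: ~~~+~
+~~+~
~++~~
~~~~~
++++~
t=3: ~~~+~
~~~+~
+~+~~
+~~~~
++++~
t=4: ~~~+~
~~~+~
+~+~~
~~~~~
~~++~
t=5: ~~~~+
~~~++
+~+~~
~~~~~
~~++~
t=6: +~~~+
++~++
~~+~~
~~~~~
~~++~
t=7: +~~~+
++~+~
~~+++
~~~~+
~~++~
t=8: ++~~+
~~++~
~++++
~~~~+
~~++~
t=9: ++~~+
~~+~~
~+~~~
~~~++
~~++~
t=10: ++~~+
~~~~~
~~++~
~~+++
~~++~
t=11: ++~~+
~~~~~
~~++~
~~++~
~~+~+
t=12: ++~~~
~~~++
~~+++
~~++~
~~+~+
t=13: ++~~+
~~~~~
~~++~
~~++~
~~+~+
t=14: ~~~~+
+~~~~
~~++~
~~++~
~~+~+
t=15: ~~~~+
+~~~~
~~+++
~~+~+
~~+~~
t=16: ~~~~+
+~~~~
~~+++
+~+~+
+++~~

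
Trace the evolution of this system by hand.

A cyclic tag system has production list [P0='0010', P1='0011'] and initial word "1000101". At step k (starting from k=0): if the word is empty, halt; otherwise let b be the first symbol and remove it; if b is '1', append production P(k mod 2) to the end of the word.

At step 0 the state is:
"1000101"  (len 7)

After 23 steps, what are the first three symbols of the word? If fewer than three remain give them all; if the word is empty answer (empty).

001

k=0  "1000101"  (len 7)
k=1  "0001010010"  (len 10)
k=2  "001010010"  (len 9)
k=3  "01010010"  (len 8)
k=4  "1010010"  (len 7)
k=5  "0100100010"  (len 10)
k=6  "100100010"  (len 9)
k=7  "001000100010"  (len 12)
k=8  "01000100010"  (len 11)
k=9  "1000100010"  (len 10)
k=10  "0001000100011"  (len 13)
k=11  "001000100011"  (len 12)
k=12  "01000100011"  (len 11)
k=13  "1000100011"  (len 10)
k=14  "0001000110011"  (len 13)
k=15  "001000110011"  (len 12)
k=16  "01000110011"  (len 11)
k=17  "1000110011"  (len 10)
k=18  "0001100110011"  (len 13)
k=19  "001100110011"  (len 12)
k=20  "01100110011"  (len 11)
k=21  "1100110011"  (len 10)
k=22  "1001100110011"  (len 13)
k=23  "0011001100110010"  (len 16)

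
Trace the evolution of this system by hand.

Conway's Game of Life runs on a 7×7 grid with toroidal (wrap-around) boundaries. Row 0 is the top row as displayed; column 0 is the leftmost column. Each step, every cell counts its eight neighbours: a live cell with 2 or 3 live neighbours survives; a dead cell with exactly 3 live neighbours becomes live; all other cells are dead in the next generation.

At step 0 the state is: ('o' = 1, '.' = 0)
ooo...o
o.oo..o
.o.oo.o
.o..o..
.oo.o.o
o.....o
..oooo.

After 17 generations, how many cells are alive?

26

[0] ooo...o
o.oo..o
.o.oo.o
.o..o..
.oo.o.o
o.....o
..oooo.
[1] .......
....o..
.o..o.o
.o..o..
.ooo..o
o.....o
..oooo.
[2] .....o.
.....o.
o..oo..
.o..o..
.ooo.oo
o.....o
...oooo
[3] .......
.....oo
...ooo.
.o....o
.oooooo
.o.....
o...o..
[4] .....oo
.....oo
o...o..
.o....o
.o.oooo
.o....o
.......
[5] .....oo
o...o..
o......
.ooo..o
.o..o.o
..o.o.o
o....oo
[6] ....o..
o....o.
o.oo..o
.ooo.oo
.o..o.o
.o.oo..
o...o..
[7] ....ooo
oo.ooo.
...o...
.......
.o....o
.oooo..
....oo.
[8] o......
o.oo...
..oo...
.......
oo.o...
ooooo..
..o...o
[9] o.oo..o
..oo...
.ooo...
.o.o...
o..oo..
....o.o
..o...o
[10] o.....o
o...o..
.o..o..
oo.....
o.oooo.
o...o.o
.oo...o
[11] .....oo
oo...oo
.o.....
o....oo
..oooo.
....o..
.o.....
[12] .o...o.
.o...o.
.o.....
oooo.oo
...o...
..o.oo.
.....o.
[13] ....ooo
ooo....
....oo.
oo.oo.o
o......
...ooo.
.....oo
[14] .o..o..
oo.o...
....oo.
oo.oo.o
ooo....
....oo.
...o...
[15] oo.oo..
oooo.o.
.....o.
...oo.o
..o....
.oooo..
...o.o.
[16] o....o.
o..o.o.
oo...o.
...ooo.
.o...o.
.o..o..
o....o.
[17] oo...o.
o....o.
oooo.o.
ooo..o.
..oo.o.
oo..ooo
oo..oo.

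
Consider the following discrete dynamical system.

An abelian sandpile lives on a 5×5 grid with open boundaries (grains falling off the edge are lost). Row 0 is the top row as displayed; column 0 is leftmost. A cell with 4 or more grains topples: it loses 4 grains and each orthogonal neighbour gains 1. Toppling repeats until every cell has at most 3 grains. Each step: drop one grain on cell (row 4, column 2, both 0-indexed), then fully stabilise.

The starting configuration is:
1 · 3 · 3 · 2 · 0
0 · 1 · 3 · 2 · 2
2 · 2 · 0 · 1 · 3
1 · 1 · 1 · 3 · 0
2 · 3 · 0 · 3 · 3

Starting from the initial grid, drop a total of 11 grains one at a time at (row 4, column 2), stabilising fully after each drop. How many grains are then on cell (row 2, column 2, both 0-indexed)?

0) 1 · 3 · 3 · 2 · 0
0 · 1 · 3 · 2 · 2
2 · 2 · 0 · 1 · 3
1 · 1 · 1 · 3 · 0
2 · 3 · 0 · 3 · 3
1) 1 · 3 · 3 · 2 · 0
0 · 1 · 3 · 2 · 2
2 · 2 · 0 · 1 · 3
1 · 1 · 1 · 3 · 0
2 · 3 · 1 · 3 · 3
2) 1 · 3 · 3 · 2 · 0
0 · 1 · 3 · 2 · 2
2 · 2 · 0 · 1 · 3
1 · 1 · 1 · 3 · 0
2 · 3 · 2 · 3 · 3
3) 1 · 3 · 3 · 2 · 0
0 · 1 · 3 · 2 · 2
2 · 2 · 0 · 1 · 3
1 · 1 · 1 · 3 · 0
2 · 3 · 3 · 3 · 3
4) 1 · 3 · 3 · 2 · 0
0 · 1 · 3 · 2 · 2
2 · 2 · 0 · 2 · 3
1 · 2 · 3 · 0 · 2
3 · 0 · 2 · 2 · 0
5) 1 · 3 · 3 · 2 · 0
0 · 1 · 3 · 2 · 2
2 · 2 · 0 · 2 · 3
1 · 2 · 3 · 0 · 2
3 · 0 · 3 · 2 · 0
6) 1 · 3 · 3 · 2 · 0
0 · 1 · 3 · 2 · 2
2 · 2 · 1 · 2 · 3
1 · 3 · 0 · 1 · 2
3 · 1 · 1 · 3 · 0
7) 1 · 3 · 3 · 2 · 0
0 · 1 · 3 · 2 · 2
2 · 2 · 1 · 2 · 3
1 · 3 · 0 · 1 · 2
3 · 1 · 2 · 3 · 0
8) 1 · 3 · 3 · 2 · 0
0 · 1 · 3 · 2 · 2
2 · 2 · 1 · 2 · 3
1 · 3 · 0 · 1 · 2
3 · 1 · 3 · 3 · 0
9) 1 · 3 · 3 · 2 · 0
0 · 1 · 3 · 2 · 2
2 · 2 · 1 · 2 · 3
1 · 3 · 1 · 2 · 2
3 · 2 · 1 · 0 · 1
10) 1 · 3 · 3 · 2 · 0
0 · 1 · 3 · 2 · 2
2 · 2 · 1 · 2 · 3
1 · 3 · 1 · 2 · 2
3 · 2 · 2 · 0 · 1
11) 1 · 3 · 3 · 2 · 0
0 · 1 · 3 · 2 · 2
2 · 2 · 1 · 2 · 3
1 · 3 · 1 · 2 · 2
3 · 2 · 3 · 0 · 1

1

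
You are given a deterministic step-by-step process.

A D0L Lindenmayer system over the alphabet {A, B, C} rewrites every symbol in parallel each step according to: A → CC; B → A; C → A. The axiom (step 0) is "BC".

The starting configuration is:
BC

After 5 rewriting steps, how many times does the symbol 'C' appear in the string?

t=0: BC
t=1: AA
t=2: CCCC
t=3: AAAA
t=4: CCCCCCCC
t=5: AAAAAAAA

0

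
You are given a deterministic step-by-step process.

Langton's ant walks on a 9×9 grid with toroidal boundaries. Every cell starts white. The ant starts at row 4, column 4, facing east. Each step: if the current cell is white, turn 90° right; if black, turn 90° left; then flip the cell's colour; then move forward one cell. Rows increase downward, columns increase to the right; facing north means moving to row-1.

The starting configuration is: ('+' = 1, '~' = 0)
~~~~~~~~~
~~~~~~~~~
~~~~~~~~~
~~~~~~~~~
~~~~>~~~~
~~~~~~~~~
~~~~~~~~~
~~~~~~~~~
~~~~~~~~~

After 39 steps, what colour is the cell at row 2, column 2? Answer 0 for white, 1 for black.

gen 0: ~~~~~~~~~
~~~~~~~~~
~~~~~~~~~
~~~~~~~~~
~~~~>~~~~
~~~~~~~~~
~~~~~~~~~
~~~~~~~~~
~~~~~~~~~
gen 1: ~~~~~~~~~
~~~~~~~~~
~~~~~~~~~
~~~~~~~~~
~~~~+~~~~
~~~~v~~~~
~~~~~~~~~
~~~~~~~~~
~~~~~~~~~
gen 2: ~~~~~~~~~
~~~~~~~~~
~~~~~~~~~
~~~~~~~~~
~~~~+~~~~
~~~<+~~~~
~~~~~~~~~
~~~~~~~~~
~~~~~~~~~
gen 3: ~~~~~~~~~
~~~~~~~~~
~~~~~~~~~
~~~~~~~~~
~~~^+~~~~
~~~++~~~~
~~~~~~~~~
~~~~~~~~~
~~~~~~~~~
gen 4: ~~~~~~~~~
~~~~~~~~~
~~~~~~~~~
~~~~~~~~~
~~~+>~~~~
~~~++~~~~
~~~~~~~~~
~~~~~~~~~
~~~~~~~~~
gen 5: ~~~~~~~~~
~~~~~~~~~
~~~~~~~~~
~~~~^~~~~
~~~+~~~~~
~~~++~~~~
~~~~~~~~~
~~~~~~~~~
~~~~~~~~~
gen 6: ~~~~~~~~~
~~~~~~~~~
~~~~~~~~~
~~~~+>~~~
~~~+~~~~~
~~~++~~~~
~~~~~~~~~
~~~~~~~~~
~~~~~~~~~
gen 7: ~~~~~~~~~
~~~~~~~~~
~~~~~~~~~
~~~~++~~~
~~~+~v~~~
~~~++~~~~
~~~~~~~~~
~~~~~~~~~
~~~~~~~~~
gen 8: ~~~~~~~~~
~~~~~~~~~
~~~~~~~~~
~~~~++~~~
~~~+<+~~~
~~~++~~~~
~~~~~~~~~
~~~~~~~~~
~~~~~~~~~
gen 9: ~~~~~~~~~
~~~~~~~~~
~~~~~~~~~
~~~~^+~~~
~~~+++~~~
~~~++~~~~
~~~~~~~~~
~~~~~~~~~
~~~~~~~~~
gen 10: ~~~~~~~~~
~~~~~~~~~
~~~~~~~~~
~~~<~+~~~
~~~+++~~~
~~~++~~~~
~~~~~~~~~
~~~~~~~~~
~~~~~~~~~
gen 11: ~~~~~~~~~
~~~~~~~~~
~~~^~~~~~
~~~+~+~~~
~~~+++~~~
~~~++~~~~
~~~~~~~~~
~~~~~~~~~
~~~~~~~~~
gen 12: ~~~~~~~~~
~~~~~~~~~
~~~+>~~~~
~~~+~+~~~
~~~+++~~~
~~~++~~~~
~~~~~~~~~
~~~~~~~~~
~~~~~~~~~
gen 13: ~~~~~~~~~
~~~~~~~~~
~~~++~~~~
~~~+v+~~~
~~~+++~~~
~~~++~~~~
~~~~~~~~~
~~~~~~~~~
~~~~~~~~~
gen 14: ~~~~~~~~~
~~~~~~~~~
~~~++~~~~
~~~<++~~~
~~~+++~~~
~~~++~~~~
~~~~~~~~~
~~~~~~~~~
~~~~~~~~~
gen 15: ~~~~~~~~~
~~~~~~~~~
~~~++~~~~
~~~~++~~~
~~~v++~~~
~~~++~~~~
~~~~~~~~~
~~~~~~~~~
~~~~~~~~~
gen 16: ~~~~~~~~~
~~~~~~~~~
~~~++~~~~
~~~~++~~~
~~~~>+~~~
~~~++~~~~
~~~~~~~~~
~~~~~~~~~
~~~~~~~~~
gen 17: ~~~~~~~~~
~~~~~~~~~
~~~++~~~~
~~~~^+~~~
~~~~~+~~~
~~~++~~~~
~~~~~~~~~
~~~~~~~~~
~~~~~~~~~
gen 18: ~~~~~~~~~
~~~~~~~~~
~~~++~~~~
~~~<~+~~~
~~~~~+~~~
~~~++~~~~
~~~~~~~~~
~~~~~~~~~
~~~~~~~~~
gen 19: ~~~~~~~~~
~~~~~~~~~
~~~^+~~~~
~~~+~+~~~
~~~~~+~~~
~~~++~~~~
~~~~~~~~~
~~~~~~~~~
~~~~~~~~~
gen 20: ~~~~~~~~~
~~~~~~~~~
~~<~+~~~~
~~~+~+~~~
~~~~~+~~~
~~~++~~~~
~~~~~~~~~
~~~~~~~~~
~~~~~~~~~
gen 21: ~~~~~~~~~
~~^~~~~~~
~~+~+~~~~
~~~+~+~~~
~~~~~+~~~
~~~++~~~~
~~~~~~~~~
~~~~~~~~~
~~~~~~~~~
gen 22: ~~~~~~~~~
~~+>~~~~~
~~+~+~~~~
~~~+~+~~~
~~~~~+~~~
~~~++~~~~
~~~~~~~~~
~~~~~~~~~
~~~~~~~~~
gen 23: ~~~~~~~~~
~~++~~~~~
~~+v+~~~~
~~~+~+~~~
~~~~~+~~~
~~~++~~~~
~~~~~~~~~
~~~~~~~~~
~~~~~~~~~
gen 24: ~~~~~~~~~
~~++~~~~~
~~<++~~~~
~~~+~+~~~
~~~~~+~~~
~~~++~~~~
~~~~~~~~~
~~~~~~~~~
~~~~~~~~~
gen 25: ~~~~~~~~~
~~++~~~~~
~~~++~~~~
~~v+~+~~~
~~~~~+~~~
~~~++~~~~
~~~~~~~~~
~~~~~~~~~
~~~~~~~~~
gen 26: ~~~~~~~~~
~~++~~~~~
~~~++~~~~
~<++~+~~~
~~~~~+~~~
~~~++~~~~
~~~~~~~~~
~~~~~~~~~
~~~~~~~~~
gen 27: ~~~~~~~~~
~~++~~~~~
~^~++~~~~
~+++~+~~~
~~~~~+~~~
~~~++~~~~
~~~~~~~~~
~~~~~~~~~
~~~~~~~~~
gen 28: ~~~~~~~~~
~~++~~~~~
~+>++~~~~
~+++~+~~~
~~~~~+~~~
~~~++~~~~
~~~~~~~~~
~~~~~~~~~
~~~~~~~~~
gen 29: ~~~~~~~~~
~~++~~~~~
~++++~~~~
~+v+~+~~~
~~~~~+~~~
~~~++~~~~
~~~~~~~~~
~~~~~~~~~
~~~~~~~~~
gen 30: ~~~~~~~~~
~~++~~~~~
~++++~~~~
~+~>~+~~~
~~~~~+~~~
~~~++~~~~
~~~~~~~~~
~~~~~~~~~
~~~~~~~~~
gen 31: ~~~~~~~~~
~~++~~~~~
~++^+~~~~
~+~~~+~~~
~~~~~+~~~
~~~++~~~~
~~~~~~~~~
~~~~~~~~~
~~~~~~~~~
gen 32: ~~~~~~~~~
~~++~~~~~
~+<~+~~~~
~+~~~+~~~
~~~~~+~~~
~~~++~~~~
~~~~~~~~~
~~~~~~~~~
~~~~~~~~~
gen 33: ~~~~~~~~~
~~++~~~~~
~+~~+~~~~
~+v~~+~~~
~~~~~+~~~
~~~++~~~~
~~~~~~~~~
~~~~~~~~~
~~~~~~~~~
gen 34: ~~~~~~~~~
~~++~~~~~
~+~~+~~~~
~<+~~+~~~
~~~~~+~~~
~~~++~~~~
~~~~~~~~~
~~~~~~~~~
~~~~~~~~~
gen 35: ~~~~~~~~~
~~++~~~~~
~+~~+~~~~
~~+~~+~~~
~v~~~+~~~
~~~++~~~~
~~~~~~~~~
~~~~~~~~~
~~~~~~~~~
gen 36: ~~~~~~~~~
~~++~~~~~
~+~~+~~~~
~~+~~+~~~
<+~~~+~~~
~~~++~~~~
~~~~~~~~~
~~~~~~~~~
~~~~~~~~~
gen 37: ~~~~~~~~~
~~++~~~~~
~+~~+~~~~
^~+~~+~~~
++~~~+~~~
~~~++~~~~
~~~~~~~~~
~~~~~~~~~
~~~~~~~~~
gen 38: ~~~~~~~~~
~~++~~~~~
~+~~+~~~~
+>+~~+~~~
++~~~+~~~
~~~++~~~~
~~~~~~~~~
~~~~~~~~~
~~~~~~~~~
gen 39: ~~~~~~~~~
~~++~~~~~
~+~~+~~~~
+++~~+~~~
+v~~~+~~~
~~~++~~~~
~~~~~~~~~
~~~~~~~~~
~~~~~~~~~

0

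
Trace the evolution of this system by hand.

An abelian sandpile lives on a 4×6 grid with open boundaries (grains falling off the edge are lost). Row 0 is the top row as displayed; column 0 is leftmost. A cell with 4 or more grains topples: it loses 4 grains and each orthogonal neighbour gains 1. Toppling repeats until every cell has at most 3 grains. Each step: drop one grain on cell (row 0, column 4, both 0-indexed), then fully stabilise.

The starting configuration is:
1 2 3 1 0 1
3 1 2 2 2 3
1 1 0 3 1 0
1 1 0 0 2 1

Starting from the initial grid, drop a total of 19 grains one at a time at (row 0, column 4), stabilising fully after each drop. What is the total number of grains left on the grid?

36

0) 1 2 3 1 0 1
3 1 2 2 2 3
1 1 0 3 1 0
1 1 0 0 2 1
1) 1 2 3 1 1 1
3 1 2 2 2 3
1 1 0 3 1 0
1 1 0 0 2 1
2) 1 2 3 1 2 1
3 1 2 2 2 3
1 1 0 3 1 0
1 1 0 0 2 1
3) 1 2 3 1 3 1
3 1 2 2 2 3
1 1 0 3 1 0
1 1 0 0 2 1
4) 1 2 3 2 0 2
3 1 2 2 3 3
1 1 0 3 1 0
1 1 0 0 2 1
5) 1 2 3 2 1 2
3 1 2 2 3 3
1 1 0 3 1 0
1 1 0 0 2 1
6) 1 2 3 2 2 2
3 1 2 2 3 3
1 1 0 3 1 0
1 1 0 0 2 1
7) 1 2 3 2 3 2
3 1 2 2 3 3
1 1 0 3 1 0
1 1 0 0 2 1
8) 1 2 3 3 2 0
3 1 2 3 1 1
1 1 0 3 2 1
1 1 0 0 2 1
9) 1 2 3 3 3 0
3 1 2 3 1 1
1 1 0 3 2 1
1 1 0 0 2 1
10) 1 3 1 2 1 1
3 2 0 2 3 1
1 1 2 0 3 1
1 1 0 1 2 1
11) 1 3 1 2 2 1
3 2 0 2 3 1
1 1 2 0 3 1
1 1 0 1 2 1
12) 1 3 1 2 3 1
3 2 0 2 3 1
1 1 2 0 3 1
1 1 0 1 2 1
13) 1 3 1 3 1 2
3 2 0 3 1 2
1 1 2 1 0 2
1 1 0 1 3 1
14) 1 3 1 3 2 2
3 2 0 3 1 2
1 1 2 1 0 2
1 1 0 1 3 1
15) 1 3 1 3 3 2
3 2 0 3 1 2
1 1 2 1 0 2
1 1 0 1 3 1
16) 1 3 2 1 1 3
3 2 1 0 3 2
1 1 2 2 0 2
1 1 0 1 3 1
17) 1 3 2 1 2 3
3 2 1 0 3 2
1 1 2 2 0 2
1 1 0 1 3 1
18) 1 3 2 1 3 3
3 2 1 0 3 2
1 1 2 2 0 2
1 1 0 1 3 1
19) 1 3 2 2 2 1
3 2 1 1 1 0
1 1 2 2 1 3
1 1 0 1 3 1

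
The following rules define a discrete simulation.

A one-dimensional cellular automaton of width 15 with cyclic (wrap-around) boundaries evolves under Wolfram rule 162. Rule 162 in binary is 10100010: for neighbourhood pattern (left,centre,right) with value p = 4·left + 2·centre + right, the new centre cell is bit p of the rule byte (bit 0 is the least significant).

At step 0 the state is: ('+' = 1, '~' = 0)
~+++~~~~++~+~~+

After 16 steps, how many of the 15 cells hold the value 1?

5

gen 0: ~+++~~~~++~+~~+
gen 1: +~+~~~~+~~+~~+~
gen 2: ~+~~~~+~~+~~+~+
gen 3: +~~~~+~~+~~+~+~
gen 4: ~~~~+~~+~~+~+~+
gen 5: ~~~+~~+~~+~+~+~
gen 6: ~~+~~+~~+~+~+~~
gen 7: ~+~~+~~+~+~+~~~
gen 8: +~~+~~+~+~+~~~~
gen 9: ~~+~~+~+~+~~~~+
gen 10: ~+~~+~+~+~~~~+~
gen 11: +~~+~+~+~~~~+~~
gen 12: ~~+~+~+~~~~+~~+
gen 13: ~+~+~+~~~~+~~+~
gen 14: +~+~+~~~~+~~+~~
gen 15: ~+~+~~~~+~~+~~+
gen 16: +~+~~~~+~~+~~+~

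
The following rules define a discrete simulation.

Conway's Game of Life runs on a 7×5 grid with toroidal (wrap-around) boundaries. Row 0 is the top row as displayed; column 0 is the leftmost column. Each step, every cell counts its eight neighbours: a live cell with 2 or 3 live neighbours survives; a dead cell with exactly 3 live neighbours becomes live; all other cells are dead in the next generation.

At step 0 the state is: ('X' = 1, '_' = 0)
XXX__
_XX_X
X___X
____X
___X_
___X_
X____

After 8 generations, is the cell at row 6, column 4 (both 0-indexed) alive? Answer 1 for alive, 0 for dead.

1

k=0  XXX__
_XX_X
X___X
____X
___X_
___X_
X____
k=1  __XXX
__X_X
_X__X
X__XX
___XX
____X
X_X_X
k=2  __X__
_XX_X
_XX__
__X__
_____
_____
XXX__
k=3  _____
X____
X____
_XX__
_____
_X___
_XX__
k=4  _X___
_____
X____
_X___
_XX__
_XX__
_XX__
k=5  _XX__
_____
_____
XXX__
X____
X__X_
X____
k=6  _X___
_____
_X___
XX___
X_X__
XX___
X_X_X
k=7  XX___
_____
XX___
X_X__
__X_X
__XX_
__X_X
k=8  XX___
_____
XX___
X_XXX
__X_X
_XX_X
X_X_X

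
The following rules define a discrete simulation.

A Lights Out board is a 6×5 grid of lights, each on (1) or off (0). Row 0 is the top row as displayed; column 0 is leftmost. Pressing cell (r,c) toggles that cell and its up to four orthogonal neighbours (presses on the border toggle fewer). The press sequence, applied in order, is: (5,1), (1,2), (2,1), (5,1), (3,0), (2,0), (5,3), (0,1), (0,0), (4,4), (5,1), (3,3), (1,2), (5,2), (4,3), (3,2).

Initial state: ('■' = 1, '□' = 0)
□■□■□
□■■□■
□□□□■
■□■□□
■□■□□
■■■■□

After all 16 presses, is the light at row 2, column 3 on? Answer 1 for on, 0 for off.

k=0  □■□■□
□■■□■
□□□□■
■□■□□
■□■□□
■■■■□
k=1  □■□■□
□■■□■
□□□□■
■□■□□
■■■□□
□□□■□
k=2  □■■■□
□□□■■
□□■□■
■□■□□
■■■□□
□□□■□
k=3  □■■■□
□■□■■
■■□□■
■■■□□
■■■□□
□□□■□
k=4  □■■■□
□■□■■
■■□□■
■■■□□
■□■□□
■■■■□
k=5  □■■■□
□■□■■
□■□□■
□□■□□
□□■□□
■■■■□
k=6  □■■■□
■■□■■
■□□□■
■□■□□
□□■□□
■■■■□
k=7  □■■■□
■■□■■
■□□□■
■□■□□
□□■■□
■■□□■
k=8  ■□□■□
■□□■■
■□□□■
■□■□□
□□■■□
■■□□■
k=9  □■□■□
□□□■■
■□□□■
■□■□□
□□■■□
■■□□■
k=10  □■□■□
□□□■■
■□□□■
■□■□■
□□■□■
■■□□□
k=11  □■□■□
□□□■■
■□□□■
■□■□■
□■■□■
□□■□□
k=12  □■□■□
□□□■■
■□□■■
■□□■□
□■■■■
□□■□□
k=13  □■■■□
□■■□■
■□■■■
■□□■□
□■■■■
□□■□□
k=14  □■■■□
□■■□■
■□■■■
■□□■□
□■□■■
□■□■□
k=15  □■■■□
□■■□■
■□■■■
■□□□□
□■■□□
□■□□□
k=16  □■■■□
□■■□■
■□□■■
■■■■□
□■□□□
□■□□□

1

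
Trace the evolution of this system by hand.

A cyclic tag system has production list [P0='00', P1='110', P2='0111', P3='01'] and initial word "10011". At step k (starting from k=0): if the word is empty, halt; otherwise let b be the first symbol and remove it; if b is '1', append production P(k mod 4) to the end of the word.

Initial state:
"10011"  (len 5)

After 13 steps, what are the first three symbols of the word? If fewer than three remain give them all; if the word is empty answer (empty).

0) "10011"  (len 5)
1) "001100"  (len 6)
2) "01100"  (len 5)
3) "1100"  (len 4)
4) "10001"  (len 5)
5) "000100"  (len 6)
6) "00100"  (len 5)
7) "0100"  (len 4)
8) "100"  (len 3)
9) "0000"  (len 4)
10) "000"  (len 3)
11) "00"  (len 2)
12) "0"  (len 1)
13) (halted — word empty)

(empty)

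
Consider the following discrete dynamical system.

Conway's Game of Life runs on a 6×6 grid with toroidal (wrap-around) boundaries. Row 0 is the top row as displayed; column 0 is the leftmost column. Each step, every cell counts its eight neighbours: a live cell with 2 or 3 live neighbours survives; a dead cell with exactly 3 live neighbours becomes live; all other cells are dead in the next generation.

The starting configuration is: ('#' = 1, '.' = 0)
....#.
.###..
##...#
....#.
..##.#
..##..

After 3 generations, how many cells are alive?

gen 0: ....#.
.###..
##...#
....#.
..##.#
..##..
gen 1: .#..#.
.#####
##.###
.####.
..#...
..#...
gen 2: ##..##
......
......
......
......
.###..
gen 3: ##.###
#....#
......
......
..#...
.#####

13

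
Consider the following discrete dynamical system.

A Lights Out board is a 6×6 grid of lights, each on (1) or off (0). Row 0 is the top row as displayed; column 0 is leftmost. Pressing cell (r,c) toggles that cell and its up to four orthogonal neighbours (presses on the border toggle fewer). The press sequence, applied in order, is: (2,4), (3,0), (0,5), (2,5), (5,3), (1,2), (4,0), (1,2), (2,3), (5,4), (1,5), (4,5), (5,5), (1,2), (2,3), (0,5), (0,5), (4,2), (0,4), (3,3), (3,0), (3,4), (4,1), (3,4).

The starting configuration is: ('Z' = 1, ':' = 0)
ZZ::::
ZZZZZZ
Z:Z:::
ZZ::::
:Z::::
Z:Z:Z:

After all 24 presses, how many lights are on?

gen 0: ZZ::::
ZZZZZZ
Z:Z:::
ZZ::::
:Z::::
Z:Z:Z:
gen 1: ZZ::::
ZZZZ:Z
Z:ZZZZ
ZZ::Z:
:Z::::
Z:Z:Z:
gen 2: ZZ::::
ZZZZ:Z
::ZZZZ
::::Z:
ZZ::::
Z:Z:Z:
gen 3: ZZ::ZZ
ZZZZ::
::ZZZZ
::::Z:
ZZ::::
Z:Z:Z:
gen 4: ZZ::ZZ
ZZZZ:Z
::ZZ::
::::ZZ
ZZ::::
Z:Z:Z:
gen 5: ZZ::ZZ
ZZZZ:Z
::ZZ::
::::ZZ
ZZ:Z::
Z::Z::
gen 6: ZZZ:ZZ
Z::::Z
:::Z::
::::ZZ
ZZ:Z::
Z::Z::
gen 7: ZZZ:ZZ
Z::::Z
:::Z::
Z:::ZZ
:::Z::
:::Z::
gen 8: ZZ::ZZ
ZZZZ:Z
::ZZ::
Z:::ZZ
:::Z::
:::Z::
gen 9: ZZ::ZZ
ZZZ::Z
::::Z:
Z::ZZZ
:::Z::
:::Z::
gen 10: ZZ::ZZ
ZZZ::Z
::::Z:
Z::ZZZ
:::ZZ:
::::ZZ
gen 11: ZZ::Z:
ZZZ:Z:
::::ZZ
Z::ZZZ
:::ZZ:
::::ZZ
gen 12: ZZ::Z:
ZZZ:Z:
::::ZZ
Z::ZZ:
:::Z:Z
::::Z:
gen 13: ZZ::Z:
ZZZ:Z:
::::ZZ
Z::ZZ:
:::Z::
:::::Z
gen 14: ZZZ:Z:
Z::ZZ:
::Z:ZZ
Z::ZZ:
:::Z::
:::::Z
gen 15: ZZZ:Z:
Z:::Z:
:::Z:Z
Z:::Z:
:::Z::
:::::Z
gen 16: ZZZ::Z
Z:::ZZ
:::Z:Z
Z:::Z:
:::Z::
:::::Z
gen 17: ZZZ:Z:
Z:::Z:
:::Z:Z
Z:::Z:
:::Z::
:::::Z
gen 18: ZZZ:Z:
Z:::Z:
:::Z:Z
Z:Z:Z:
:ZZ:::
::Z::Z
gen 19: ZZZZ:Z
Z:::::
:::Z:Z
Z:Z:Z:
:ZZ:::
::Z::Z
gen 20: ZZZZ:Z
Z:::::
:::::Z
Z::Z::
:ZZZ::
::Z::Z
gen 21: ZZZZ:Z
Z:::::
Z::::Z
:Z:Z::
ZZZZ::
::Z::Z
gen 22: ZZZZ:Z
Z:::::
Z:::ZZ
:Z::ZZ
ZZZZZ:
::Z::Z
gen 23: ZZZZ:Z
Z:::::
Z:::ZZ
::::ZZ
:::ZZ:
:ZZ::Z
gen 24: ZZZZ:Z
Z:::::
Z::::Z
:::Z::
:::Z::
:ZZ::Z

13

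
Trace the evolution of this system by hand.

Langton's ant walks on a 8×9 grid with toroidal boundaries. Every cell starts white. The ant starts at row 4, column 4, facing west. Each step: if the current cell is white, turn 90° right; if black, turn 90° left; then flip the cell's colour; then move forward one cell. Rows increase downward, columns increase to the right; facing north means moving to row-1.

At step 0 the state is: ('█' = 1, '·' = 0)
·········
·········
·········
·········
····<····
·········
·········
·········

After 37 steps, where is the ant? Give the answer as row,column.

5,8

step 0: ·········
·········
·········
·········
····<····
·········
·········
·········
step 1: ·········
·········
·········
····^····
····█····
·········
·········
·········
step 2: ·········
·········
·········
····█>···
····█····
·········
·········
·········
step 3: ·········
·········
·········
····██···
····█v···
·········
·········
·········
step 4: ·········
·········
·········
····██···
····<█···
·········
·········
·········
step 5: ·········
·········
·········
····██···
·····█···
····v····
·········
·········
step 6: ·········
·········
·········
····██···
·····█···
···<█····
·········
·········
step 7: ·········
·········
·········
····██···
···^·█···
···██····
·········
·········
step 8: ·········
·········
·········
····██···
···█>█···
···██····
·········
·········
step 9: ·········
·········
·········
····██···
···███···
···█v····
·········
·········
step 10: ·········
·········
·········
····██···
···███···
···█·>···
·········
·········
step 11: ·········
·········
·········
····██···
···███···
···█·█···
·····v···
·········
step 12: ·········
·········
·········
····██···
···███···
···█·█···
····<█···
·········
step 13: ·········
·········
·········
····██···
···███···
···█^█···
····██···
·········
step 14: ·········
·········
·········
····██···
···███···
···██>···
····██···
·········
step 15: ·········
·········
·········
····██···
···██^···
···██····
····██···
·········
step 16: ·········
·········
·········
····██···
···█<····
···██····
····██···
·········
step 17: ·········
·········
·········
····██···
···█·····
···█v····
····██···
·········
step 18: ·········
·········
·········
····██···
···█·····
···█·>···
····██···
·········
step 19: ·········
·········
·········
····██···
···█·····
···█·█···
····█v···
·········
step 20: ·········
·········
·········
····██···
···█·····
···█·█···
····█·>··
·········
step 21: ·········
·········
·········
····██···
···█·····
···█·█···
····█·█··
······v··
step 22: ·········
·········
·········
····██···
···█·····
···█·█···
····█·█··
·····<█··
step 23: ·········
·········
·········
····██···
···█·····
···█·█···
····█^█··
·····██··
step 24: ·········
·········
·········
····██···
···█·····
···█·█···
····██>··
·····██··
step 25: ·········
·········
·········
····██···
···█·····
···█·█^··
····██···
·····██··
step 26: ·········
·········
·········
····██···
···█·····
···█·██>·
····██···
·····██··
step 27: ·········
·········
·········
····██···
···█·····
···█·███·
····██·v·
·····██··
step 28: ·········
·········
·········
····██···
···█·····
···█·███·
····██<█·
·····██··
step 29: ·········
·········
·········
····██···
···█·····
···█·█^█·
····████·
·····██··
step 30: ·········
·········
·········
····██···
···█·····
···█·<·█·
····████·
·····██··
step 31: ·········
·········
·········
····██···
···█·····
···█···█·
····█v██·
·····██··
step 32: ·········
·········
·········
····██···
···█·····
···█···█·
····█·>█·
·····██··
step 33: ·········
·········
·········
····██···
···█·····
···█··^█·
····█··█·
·····██··
step 34: ·········
·········
·········
····██···
···█·····
···█··█>·
····█··█·
·····██··
step 35: ·········
·········
·········
····██···
···█···^·
···█··█··
····█··█·
·····██··
step 36: ·········
·········
·········
····██···
···█···█>
···█··█··
····█··█·
·····██··
step 37: ·········
·········
·········
····██···
···█···██
···█··█·v
····█··█·
·····██··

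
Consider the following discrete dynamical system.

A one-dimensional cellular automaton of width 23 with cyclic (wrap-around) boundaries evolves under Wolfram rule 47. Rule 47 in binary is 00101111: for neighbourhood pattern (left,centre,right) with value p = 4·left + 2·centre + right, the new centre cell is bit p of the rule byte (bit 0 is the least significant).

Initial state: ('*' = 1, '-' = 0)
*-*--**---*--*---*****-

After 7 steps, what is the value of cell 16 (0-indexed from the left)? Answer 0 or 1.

step 0: *-*--**---*--*---*****-
step 1: ***-**--***-**-***----*
step 2: ---**--**--**-**---****
step 3: -***--**--**-**--***---
step 4: **---**--**-**--**---**
step 5: ---***--**-**--**--***-
step 6: ****---**-**--**--**---
step 7: *----***-**--**--**--**

0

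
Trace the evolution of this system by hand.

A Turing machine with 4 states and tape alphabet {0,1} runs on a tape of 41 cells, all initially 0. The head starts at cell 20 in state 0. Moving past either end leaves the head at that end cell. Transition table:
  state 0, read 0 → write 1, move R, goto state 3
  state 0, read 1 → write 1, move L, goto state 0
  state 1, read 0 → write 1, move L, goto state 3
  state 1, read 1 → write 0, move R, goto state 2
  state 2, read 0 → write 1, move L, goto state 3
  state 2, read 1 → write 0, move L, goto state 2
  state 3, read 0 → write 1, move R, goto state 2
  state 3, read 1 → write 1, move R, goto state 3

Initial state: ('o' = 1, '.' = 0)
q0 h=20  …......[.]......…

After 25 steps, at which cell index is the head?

t=0: q0 h=20  …......[.]......…
t=1: q3 h=21  ….....o[.]......…
t=2: q2 h=22  …....oo[.]......…
t=3: q3 h=21  ….....o[o]o.....…
t=4: q3 h=22  …....oo[o]......…
t=5: q3 h=23  …...ooo[.]......…
t=6: q2 h=24  …..oooo[.]......…
t=7: q3 h=23  …...ooo[o]o.....…
t=8: q3 h=24  …..oooo[o]......…
t=9: q3 h=25  ….ooooo[.]......…
t=10: q2 h=26  …oooooo[.]......…
t=11: q3 h=25  ….ooooo[o]o.....…
t=12: q3 h=26  …oooooo[o]......…
t=13: q3 h=27  …oooooo[.]......…
t=14: q2 h=28  …oooooo[.]......…
t=15: q3 h=27  …oooooo[o]o.....…
t=16: q3 h=28  …oooooo[o]......…
t=17: q3 h=29  …oooooo[.]......…
t=18: q2 h=30  …oooooo[.]......…
t=19: q3 h=29  …oooooo[o]o.....…
t=20: q3 h=30  …oooooo[o]......…
t=21: q3 h=31  …oooooo[.]......…
t=22: q2 h=32  …oooooo[.]......…
t=23: q3 h=31  …oooooo[o]o.....…
t=24: q3 h=32  …oooooo[o]......…
t=25: q3 h=33  …oooooo[.]......…

33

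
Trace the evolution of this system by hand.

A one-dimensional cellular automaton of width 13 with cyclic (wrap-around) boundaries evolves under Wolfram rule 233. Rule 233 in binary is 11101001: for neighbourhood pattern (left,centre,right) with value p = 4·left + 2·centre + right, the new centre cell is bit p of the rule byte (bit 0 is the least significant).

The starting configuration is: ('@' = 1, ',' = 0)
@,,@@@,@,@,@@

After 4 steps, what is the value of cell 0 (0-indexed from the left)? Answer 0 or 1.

1

k=0  @,,@@@,@,@,@@
k=1  @,,@@@@,@,@@@
k=2  @,,@@@@@,@@@@
k=3  @,,@@@@@@@@@@
k=4  @,,@@@@@@@@@@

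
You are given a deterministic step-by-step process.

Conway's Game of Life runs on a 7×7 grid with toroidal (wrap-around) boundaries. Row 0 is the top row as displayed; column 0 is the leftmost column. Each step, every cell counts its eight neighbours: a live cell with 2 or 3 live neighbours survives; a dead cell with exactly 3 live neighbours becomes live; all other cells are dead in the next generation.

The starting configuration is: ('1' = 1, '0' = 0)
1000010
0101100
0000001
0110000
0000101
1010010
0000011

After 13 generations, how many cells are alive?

19

[0] 1000010
0101100
0000001
0110000
0000101
1010010
0000011
[1] 1000010
1000111
1101000
1000010
1011011
1000100
1100110
[2] 0000000
0000110
0100000
0001010
1001010
0010000
1100110
[3] 0000001
0000000
0000010
0010001
0011001
1011010
0100000
[4] 0000000
0000000
0000000
0011011
1000111
1001101
1110001
[5] 1100000
0000000
0000000
1001000
0110000
0011100
0111011
[6] 1100001
0000000
0000000
0110000
0100100
1000110
0000011
[7] 1000011
1000000
0000000
0110000
1111110
1000100
0100100
[8] 1100011
1000000
0100000
1000100
1000111
1000001
0100100
[9] 0100011
0000000
1100000
1100100
0100100
0100100
0100000
[10] 1000000
0100001
1100000
0010000
0111110
1110000
0110010
[11] 1010001
0100001
1110000
1000100
1000100
1000011
0010001
[12] 0010011
0000001
0010001
1001001
1100100
1100010
0000000
[13] 0000011
1000001
0000011
0011011
0010110
1100001
1100010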